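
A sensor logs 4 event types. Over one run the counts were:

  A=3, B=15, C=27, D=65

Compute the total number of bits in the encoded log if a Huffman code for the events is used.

173

Build the Huffman tree bottom-up:
A(3) + B(15) → 18
18 + C(27) → 45
45 + D(65) → 110
The encoded length is the sum of every internal node's weight: 18 + 45 + 110 = 173 bits.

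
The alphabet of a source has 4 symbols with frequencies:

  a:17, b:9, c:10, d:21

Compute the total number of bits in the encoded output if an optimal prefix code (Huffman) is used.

112

Greedily combine the two least-frequent nodes:
b(9) + c(10) → 19
a(17) + 19 → 36
d(21) + 36 → 57
Total encoded bits = sum of merged weights = 19 + 36 + 57 = 112.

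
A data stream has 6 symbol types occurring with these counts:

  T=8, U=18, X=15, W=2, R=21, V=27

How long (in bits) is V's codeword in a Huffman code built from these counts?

Repeatedly merge the two smallest:
W(2) + T(8) → 10
10 + X(15) → 25
U(18) + R(21) → 39
25 + V(27) → 52
39 + 52 → 91
V sits 2 levels below the root, so its codeword is 2 bits.

2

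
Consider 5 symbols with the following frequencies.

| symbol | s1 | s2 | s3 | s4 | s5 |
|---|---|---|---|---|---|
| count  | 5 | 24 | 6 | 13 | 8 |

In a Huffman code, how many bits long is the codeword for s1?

4

Huffman merges, smallest pair first:
combine s1(5), s3(6) → 11
combine s5(8), 11 → 19
combine s4(13), 19 → 32
combine s2(24), 32 → 56
s1 sits 4 levels below the root, so its codeword is 4 bits.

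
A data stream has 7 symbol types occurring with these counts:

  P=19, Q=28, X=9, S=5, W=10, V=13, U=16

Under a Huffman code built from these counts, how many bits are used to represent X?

Huffman merges, smallest pair first:
merge S(5) and X(9): 14
merge W(10) and V(13): 23
merge 14 and U(16): 30
merge P(19) and 23: 42
merge Q(28) and 30: 58
merge 42 and 58: 100
X's leaf is at depth 4, giving a 4-bit codeword.

4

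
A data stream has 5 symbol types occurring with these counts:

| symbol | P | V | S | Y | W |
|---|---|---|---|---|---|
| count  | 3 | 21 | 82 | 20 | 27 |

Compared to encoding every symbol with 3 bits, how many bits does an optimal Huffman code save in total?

Fixed-length: 3 bits × 153 symbols = 459 bits.
Huffman merges:
merge P(3) and Y(20): 23
merge V(21) and 23: 44
merge W(27) and 44: 71
merge 71 and S(82): 153
Huffman total = 23 + 44 + 71 + 153 = 291 bits.
Saving = 459 − 291 = 168 bits.

168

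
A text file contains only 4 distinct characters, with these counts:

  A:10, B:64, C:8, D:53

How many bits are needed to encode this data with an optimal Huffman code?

224

Greedily combine the two least-frequent nodes:
merge C(8) and A(10): 18
merge 18 and D(53): 71
merge B(64) and 71: 135
Each symbol's bit-cost is frequency × depth; summing gives 224 bits (equivalently 18 + 71 + 135).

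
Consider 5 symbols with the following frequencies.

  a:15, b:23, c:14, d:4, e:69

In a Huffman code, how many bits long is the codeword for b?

Repeatedly merge the two smallest:
merge d(4) and c(14): 18
merge a(15) and 18: 33
merge b(23) and 33: 56
merge 56 and e(69): 125
The subtree containing b is merged 2 times, so code length = 2.

2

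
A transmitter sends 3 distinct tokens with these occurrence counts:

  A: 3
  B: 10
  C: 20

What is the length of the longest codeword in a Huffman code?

Merge the two lowest-weight nodes at each step:
A(3) + B(10) → 13
13 + C(20) → 33
The rarest symbols sit at the bottom; the longest codeword is 2 bits.

2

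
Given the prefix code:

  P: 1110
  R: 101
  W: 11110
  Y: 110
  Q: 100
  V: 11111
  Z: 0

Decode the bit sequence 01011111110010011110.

ZRVQQW

Read left to right; each codeword is recognised as soon as it completes (prefix code):
  0→Z | 101→R | 11111→V | 100→Q | 100→Q | 11110→W
Decoded message: ZRVQQW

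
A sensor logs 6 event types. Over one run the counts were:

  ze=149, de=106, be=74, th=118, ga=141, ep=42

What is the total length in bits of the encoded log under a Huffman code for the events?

1598

Merge the two smallest weights repeatedly:
merge ep(42) and be(74): 116
merge de(106) and 116: 222
merge th(118) and ga(141): 259
merge ze(149) and 222: 371
merge 259 and 371: 630
Total encoded bits = sum of merged weights = 116 + 222 + 259 + 371 + 630 = 1598.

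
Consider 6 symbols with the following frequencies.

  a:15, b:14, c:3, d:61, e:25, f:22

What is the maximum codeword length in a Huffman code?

Merge the two lowest-weight nodes at each step:
c(3) + b(14) → 17
a(15) + 17 → 32
f(22) + e(25) → 47
32 + 47 → 79
d(61) + 79 → 140
The first pair merged (c, b) ends up deepest, at depth 4.

4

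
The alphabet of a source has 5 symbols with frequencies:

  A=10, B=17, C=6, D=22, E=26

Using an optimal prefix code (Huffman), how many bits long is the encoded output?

Greedily combine the two least-frequent nodes:
merge C(6) and A(10): 16
merge 16 and B(17): 33
merge D(22) and E(26): 48
merge 33 and 48: 81
The encoded length is the sum of every internal node's weight: 16 + 33 + 48 + 81 = 178 bits.

178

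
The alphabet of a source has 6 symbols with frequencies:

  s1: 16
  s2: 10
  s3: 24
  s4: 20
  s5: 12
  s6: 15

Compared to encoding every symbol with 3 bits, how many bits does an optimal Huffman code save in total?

44

Fixed-length: 3 bits × 97 symbols = 291 bits.
Huffman merges:
merge s2(10) and s5(12): 22
merge s6(15) and s1(16): 31
merge s4(20) and 22: 42
merge s3(24) and 31: 55
merge 42 and 55: 97
Huffman total = 22 + 31 + 42 + 55 + 97 = 247 bits.
Saving = 291 − 247 = 44 bits.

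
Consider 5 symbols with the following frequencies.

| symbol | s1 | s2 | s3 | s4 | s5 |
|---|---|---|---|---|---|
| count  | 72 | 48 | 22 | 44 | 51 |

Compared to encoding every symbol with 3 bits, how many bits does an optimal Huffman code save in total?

Fixed-length: 3 bits × 237 symbols = 711 bits.
Huffman merges:
merge s3(22) and s4(44): 66
merge s2(48) and s5(51): 99
merge 66 and s1(72): 138
merge 99 and 138: 237
Huffman total = 66 + 99 + 138 + 237 = 540 bits.
Saving = 711 − 540 = 171 bits.

171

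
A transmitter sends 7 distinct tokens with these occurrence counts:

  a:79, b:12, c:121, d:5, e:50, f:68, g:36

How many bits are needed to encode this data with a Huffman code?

915

Merge the two smallest weights repeatedly:
d(5) + b(12) → 17
17 + g(36) → 53
e(50) + 53 → 103
f(68) + a(79) → 147
103 + c(121) → 224
147 + 224 → 371
The encoded length is the sum of every internal node's weight: 17 + 53 + 103 + 147 + 224 + 371 = 915 bits.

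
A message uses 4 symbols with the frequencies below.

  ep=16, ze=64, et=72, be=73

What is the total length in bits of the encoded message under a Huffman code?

Greedily combine the two least-frequent nodes:
ep(16) + ze(64) → 80
et(72) + be(73) → 145
80 + 145 → 225
Each symbol's bit-cost is frequency × depth; summing gives 450 bits (equivalently 80 + 145 + 225).

450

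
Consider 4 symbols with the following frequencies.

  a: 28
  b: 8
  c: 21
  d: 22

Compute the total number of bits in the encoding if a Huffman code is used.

158

Build the Huffman tree bottom-up:
combine b(8), c(21) → 29
combine d(22), a(28) → 50
combine 29, 50 → 79
Total encoded bits = sum of merged weights = 29 + 50 + 79 = 158.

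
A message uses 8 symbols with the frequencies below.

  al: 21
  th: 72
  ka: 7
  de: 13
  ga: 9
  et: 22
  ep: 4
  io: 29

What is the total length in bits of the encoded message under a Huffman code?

451

Greedily combine the two least-frequent nodes:
ep(4) + ka(7) → 11
ga(9) + 11 → 20
de(13) + 20 → 33
al(21) + et(22) → 43
io(29) + 33 → 62
43 + 62 → 105
th(72) + 105 → 177
Total encoded bits = sum of merged weights = 11 + 20 + 33 + 43 + 62 + 105 + 177 = 451.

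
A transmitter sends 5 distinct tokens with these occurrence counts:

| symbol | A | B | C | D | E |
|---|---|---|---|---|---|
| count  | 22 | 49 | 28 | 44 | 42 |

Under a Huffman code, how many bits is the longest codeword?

3

Merge the two lowest-weight nodes at each step:
combine A(22), C(28) → 50
combine E(42), D(44) → 86
combine B(49), 50 → 99
combine 86, 99 → 185
The first pair merged (A, C) ends up deepest, at depth 3.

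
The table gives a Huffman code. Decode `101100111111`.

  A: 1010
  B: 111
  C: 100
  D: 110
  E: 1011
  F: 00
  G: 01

EFBB

Read left to right; each codeword is recognised as soon as it completes (prefix code):
  1011→E | 00→F | 111→B | 111→B
Decoded message: EFBB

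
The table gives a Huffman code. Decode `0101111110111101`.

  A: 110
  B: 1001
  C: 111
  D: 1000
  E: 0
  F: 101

EFCACF

Read left to right; each codeword is recognised as soon as it completes (prefix code):
  0→E | 101→F | 111→C | 110→A | 111→C | 101→F
Decoded message: EFCACF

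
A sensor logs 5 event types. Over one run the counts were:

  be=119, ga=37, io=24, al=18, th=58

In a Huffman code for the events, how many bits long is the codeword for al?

4

Repeatedly merge the two smallest:
combine al(18), io(24) → 42
combine ga(37), 42 → 79
combine th(58), 79 → 137
combine be(119), 137 → 256
al's leaf is at depth 4, giving a 4-bit codeword.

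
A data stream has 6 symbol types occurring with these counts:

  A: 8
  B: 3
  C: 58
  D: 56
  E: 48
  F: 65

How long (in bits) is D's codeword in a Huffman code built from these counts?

2

Repeatedly merge the two smallest:
merge B(3) and A(8): 11
merge 11 and E(48): 59
merge D(56) and C(58): 114
merge 59 and F(65): 124
merge 114 and 124: 238
D's leaf is at depth 2, giving a 2-bit codeword.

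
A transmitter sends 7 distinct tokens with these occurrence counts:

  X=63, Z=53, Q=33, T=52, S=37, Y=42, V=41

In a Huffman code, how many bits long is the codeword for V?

3

Build the tree from the bottom:
combine Q(33), S(37) → 70
combine V(41), Y(42) → 83
combine T(52), Z(53) → 105
combine X(63), 70 → 133
combine 83, 105 → 188
combine 133, 188 → 321
V's leaf is at depth 3, giving a 3-bit codeword.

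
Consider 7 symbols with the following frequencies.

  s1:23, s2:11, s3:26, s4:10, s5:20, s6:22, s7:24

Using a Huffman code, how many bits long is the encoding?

379

Merge the two smallest weights repeatedly:
combine s4(10), s2(11) → 21
combine s5(20), 21 → 41
combine s6(22), s1(23) → 45
combine s7(24), s3(26) → 50
combine 41, 45 → 86
combine 50, 86 → 136
Total encoded bits = sum of merged weights = 21 + 41 + 45 + 50 + 86 + 136 = 379.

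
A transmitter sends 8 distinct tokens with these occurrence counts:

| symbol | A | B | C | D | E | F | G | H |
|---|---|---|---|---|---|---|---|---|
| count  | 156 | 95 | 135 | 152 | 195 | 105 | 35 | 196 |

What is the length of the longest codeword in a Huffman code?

4

Merge the two lowest-weight nodes at each step:
merge G(35) and B(95): 130
merge F(105) and 130: 235
merge C(135) and D(152): 287
merge A(156) and E(195): 351
merge H(196) and 235: 431
merge 287 and 351: 638
merge 431 and 638: 1069
The rarest symbols sit at the bottom; the longest codeword is 4 bits.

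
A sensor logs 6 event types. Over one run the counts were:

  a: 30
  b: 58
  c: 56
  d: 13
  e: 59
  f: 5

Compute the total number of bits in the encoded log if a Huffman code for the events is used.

508

Merge the two smallest weights repeatedly:
combine f(5), d(13) → 18
combine 18, a(30) → 48
combine 48, c(56) → 104
combine b(58), e(59) → 117
combine 104, 117 → 221
The encoded length is the sum of every internal node's weight: 18 + 48 + 104 + 117 + 221 = 508 bits.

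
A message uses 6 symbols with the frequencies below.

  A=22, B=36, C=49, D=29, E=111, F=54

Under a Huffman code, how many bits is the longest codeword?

Merge the two lowest-weight nodes at each step:
merge A(22) and D(29): 51
merge B(36) and C(49): 85
merge 51 and F(54): 105
merge 85 and 105: 190
merge E(111) and 190: 301
The rarest symbols sit at the bottom; the longest codeword is 4 bits.

4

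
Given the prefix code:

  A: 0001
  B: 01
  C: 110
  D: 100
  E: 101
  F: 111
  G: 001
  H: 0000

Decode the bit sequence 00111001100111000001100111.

GCBDFHBDF

Read left to right; each codeword is recognised as soon as it completes (prefix code):
  001→G | 110→C | 01→B | 100→D | 111→F | 0000→H | 01→B | 100→D | 111→F
Decoded message: GCBDFHBDF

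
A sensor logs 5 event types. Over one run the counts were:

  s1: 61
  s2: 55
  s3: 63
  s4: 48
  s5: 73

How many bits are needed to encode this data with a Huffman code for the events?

703

Build the Huffman tree bottom-up:
s4(48) + s2(55) → 103
s1(61) + s3(63) → 124
s5(73) + 103 → 176
124 + 176 → 300
Total encoded bits = sum of merged weights = 103 + 124 + 176 + 300 = 703.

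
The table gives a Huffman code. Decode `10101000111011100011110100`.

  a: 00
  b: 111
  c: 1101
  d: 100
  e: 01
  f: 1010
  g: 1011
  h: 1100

fdechebea

Read left to right; each codeword is recognised as soon as it completes (prefix code):
  1010→f | 100→d | 01→e | 1101→c | 1100→h | 01→e | 111→b | 01→e | 00→a
Decoded message: fdechebea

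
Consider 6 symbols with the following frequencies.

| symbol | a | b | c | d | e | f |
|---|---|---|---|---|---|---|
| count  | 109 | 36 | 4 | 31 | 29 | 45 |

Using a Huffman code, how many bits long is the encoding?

Build the Huffman tree bottom-up:
merge c(4) and e(29): 33
merge d(31) and 33: 64
merge b(36) and f(45): 81
merge 64 and 81: 145
merge a(109) and 145: 254
Total encoded bits = sum of merged weights = 33 + 64 + 81 + 145 + 254 = 577.

577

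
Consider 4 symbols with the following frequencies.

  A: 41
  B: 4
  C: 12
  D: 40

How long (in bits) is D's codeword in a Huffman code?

Build the tree from the bottom:
merge B(4) and C(12): 16
merge 16 and D(40): 56
merge A(41) and 56: 97
The subtree containing D is merged 2 times, so code length = 2.

2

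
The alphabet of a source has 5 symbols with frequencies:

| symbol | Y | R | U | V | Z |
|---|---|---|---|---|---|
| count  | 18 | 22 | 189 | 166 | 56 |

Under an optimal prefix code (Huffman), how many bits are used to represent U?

1

Huffman merges, smallest pair first:
combine Y(18), R(22) → 40
combine 40, Z(56) → 96
combine 96, V(166) → 262
combine U(189), 262 → 451
U is a child of the root — depth 1, so its codeword is a single bit.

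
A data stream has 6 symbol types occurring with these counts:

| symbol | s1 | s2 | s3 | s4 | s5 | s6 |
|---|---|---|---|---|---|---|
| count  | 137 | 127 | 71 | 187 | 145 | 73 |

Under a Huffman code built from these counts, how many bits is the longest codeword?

Merge the two lowest-weight nodes at each step:
merge s3(71) and s6(73): 144
merge s2(127) and s1(137): 264
merge 144 and s5(145): 289
merge s4(187) and 264: 451
merge 289 and 451: 740
The first pair merged (s3, s6) ends up deepest, at depth 3.

3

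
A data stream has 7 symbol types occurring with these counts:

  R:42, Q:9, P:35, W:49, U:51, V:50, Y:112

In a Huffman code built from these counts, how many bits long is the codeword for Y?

2

Repeatedly merge the two smallest:
Q(9) + P(35) → 44
R(42) + 44 → 86
W(49) + V(50) → 99
U(51) + 86 → 137
99 + Y(112) → 211
137 + 211 → 348
The subtree containing Y is merged 2 times, so code length = 2.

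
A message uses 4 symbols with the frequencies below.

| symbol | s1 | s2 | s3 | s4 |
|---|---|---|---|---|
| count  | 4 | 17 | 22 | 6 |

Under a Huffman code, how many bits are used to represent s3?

1

Huffman merges, smallest pair first:
combine s1(4), s4(6) → 10
combine 10, s2(17) → 27
combine s3(22), 27 → 49
s3 is a child of the root — depth 1, so its codeword is a single bit.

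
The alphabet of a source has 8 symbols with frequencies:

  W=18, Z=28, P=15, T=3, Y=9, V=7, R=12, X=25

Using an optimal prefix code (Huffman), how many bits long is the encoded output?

327

Build the Huffman tree bottom-up:
T(3) + V(7) → 10
Y(9) + 10 → 19
R(12) + P(15) → 27
W(18) + 19 → 37
X(25) + 27 → 52
Z(28) + 37 → 65
52 + 65 → 117
The encoded length is the sum of every internal node's weight: 10 + 19 + 27 + 37 + 52 + 65 + 117 = 327 bits.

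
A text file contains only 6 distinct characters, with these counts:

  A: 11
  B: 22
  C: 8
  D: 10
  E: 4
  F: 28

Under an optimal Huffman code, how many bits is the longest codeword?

Merge the two lowest-weight nodes at each step:
merge E(4) and C(8): 12
merge D(10) and A(11): 21
merge 12 and 21: 33
merge B(22) and F(28): 50
merge 33 and 50: 83
The first pair merged (E, C) ends up deepest, at depth 3.

3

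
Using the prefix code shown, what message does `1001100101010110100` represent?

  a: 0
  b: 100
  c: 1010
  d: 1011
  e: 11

beaacdab

Read left to right; each codeword is recognised as soon as it completes (prefix code):
  100→b | 11→e | 0→a | 0→a | 1010→c | 1011→d | 0→a | 100→b
Decoded message: beaacdab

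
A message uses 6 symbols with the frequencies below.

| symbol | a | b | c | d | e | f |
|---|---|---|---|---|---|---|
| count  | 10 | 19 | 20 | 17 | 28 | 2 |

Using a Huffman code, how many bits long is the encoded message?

Build the Huffman tree bottom-up:
combine f(2), a(10) → 12
combine 12, d(17) → 29
combine b(19), c(20) → 39
combine e(28), 29 → 57
combine 39, 57 → 96
Each symbol's bit-cost is frequency × depth; summing gives 233 bits (equivalently 12 + 29 + 39 + 57 + 96).

233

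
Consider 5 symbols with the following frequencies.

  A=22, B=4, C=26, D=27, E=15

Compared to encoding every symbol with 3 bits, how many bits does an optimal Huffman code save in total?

Fixed-length: 3 bits × 94 symbols = 282 bits.
Huffman merges:
merge B(4) and E(15): 19
merge 19 and A(22): 41
merge C(26) and D(27): 53
merge 41 and 53: 94
Huffman total = 19 + 41 + 53 + 94 = 207 bits.
Saving = 282 − 207 = 75 bits.

75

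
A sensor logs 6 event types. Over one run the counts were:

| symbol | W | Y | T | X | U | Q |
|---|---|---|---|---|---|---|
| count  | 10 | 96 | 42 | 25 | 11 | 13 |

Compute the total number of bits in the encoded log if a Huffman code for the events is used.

Build the Huffman tree bottom-up:
combine W(10), U(11) → 21
combine Q(13), 21 → 34
combine X(25), 34 → 59
combine T(42), 59 → 101
combine Y(96), 101 → 197
Each symbol's bit-cost is frequency × depth; summing gives 412 bits (equivalently 21 + 34 + 59 + 101 + 197).

412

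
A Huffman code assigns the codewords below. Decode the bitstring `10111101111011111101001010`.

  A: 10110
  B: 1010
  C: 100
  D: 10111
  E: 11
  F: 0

DDDEBFB

Read left to right; each codeword is recognised as soon as it completes (prefix code):
  10111→D | 10111→D | 10111→D | 11→E | 1010→B | 0→F | 1010→B
Decoded message: DDDEBFB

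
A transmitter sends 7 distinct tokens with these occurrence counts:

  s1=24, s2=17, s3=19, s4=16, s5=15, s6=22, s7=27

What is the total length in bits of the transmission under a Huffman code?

393

Build the Huffman tree bottom-up:
combine s5(15), s4(16) → 31
combine s2(17), s3(19) → 36
combine s6(22), s1(24) → 46
combine s7(27), 31 → 58
combine 36, 46 → 82
combine 58, 82 → 140
Total encoded bits = sum of merged weights = 31 + 36 + 46 + 58 + 82 + 140 = 393.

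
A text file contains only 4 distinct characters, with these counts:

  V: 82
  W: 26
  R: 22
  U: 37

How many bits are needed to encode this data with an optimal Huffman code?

Greedily combine the two least-frequent nodes:
combine R(22), W(26) → 48
combine U(37), 48 → 85
combine V(82), 85 → 167
Each symbol's bit-cost is frequency × depth; summing gives 300 bits (equivalently 48 + 85 + 167).

300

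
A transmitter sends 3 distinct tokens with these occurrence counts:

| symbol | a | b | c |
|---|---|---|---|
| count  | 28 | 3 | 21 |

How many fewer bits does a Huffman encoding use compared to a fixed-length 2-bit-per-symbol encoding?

28

Fixed-length: 2 bits × 52 symbols = 104 bits.
Huffman merges:
merge b(3) and c(21): 24
merge 24 and a(28): 52
Huffman total = 24 + 52 = 76 bits.
Saving = 104 − 76 = 28 bits.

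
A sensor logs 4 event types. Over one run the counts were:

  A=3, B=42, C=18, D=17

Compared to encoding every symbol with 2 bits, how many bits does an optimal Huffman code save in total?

Fixed-length: 2 bits × 80 symbols = 160 bits.
Huffman merges:
merge A(3) and D(17): 20
merge C(18) and 20: 38
merge 38 and B(42): 80
Huffman total = 20 + 38 + 80 = 138 bits.
Saving = 160 − 138 = 22 bits.

22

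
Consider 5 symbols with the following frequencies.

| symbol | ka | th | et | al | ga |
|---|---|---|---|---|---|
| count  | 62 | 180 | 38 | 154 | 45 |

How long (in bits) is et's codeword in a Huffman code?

Huffman merges, smallest pair first:
merge et(38) and ga(45): 83
merge ka(62) and 83: 145
merge 145 and al(154): 299
merge th(180) and 299: 479
The subtree containing et is merged 4 times, so code length = 4.

4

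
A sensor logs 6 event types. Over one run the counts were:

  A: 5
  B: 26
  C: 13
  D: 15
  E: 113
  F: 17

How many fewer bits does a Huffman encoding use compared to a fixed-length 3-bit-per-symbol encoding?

208

Fixed-length: 3 bits × 189 symbols = 567 bits.
Huffman merges:
merge A(5) and C(13): 18
merge D(15) and F(17): 32
merge 18 and B(26): 44
merge 32 and 44: 76
merge 76 and E(113): 189
Huffman total = 18 + 32 + 44 + 76 + 189 = 359 bits.
Saving = 567 − 359 = 208 bits.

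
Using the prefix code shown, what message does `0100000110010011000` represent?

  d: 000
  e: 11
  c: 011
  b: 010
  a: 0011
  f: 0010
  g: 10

Read left to right; each codeword is recognised as soon as it completes (prefix code):
  010→b | 000→d | 011→c | 0010→f | 011→c | 000→d
Decoded message: bdcfcd

bdcfcd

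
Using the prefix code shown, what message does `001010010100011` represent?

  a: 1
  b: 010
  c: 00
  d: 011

cabbacd

Read left to right; each codeword is recognised as soon as it completes (prefix code):
  00→c | 1→a | 010→b | 010→b | 1→a | 00→c | 011→d
Decoded message: cabbacd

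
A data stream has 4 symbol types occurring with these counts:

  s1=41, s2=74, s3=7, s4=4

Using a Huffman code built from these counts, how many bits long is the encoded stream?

189

Greedily combine the two least-frequent nodes:
s4(4) + s3(7) → 11
11 + s1(41) → 52
52 + s2(74) → 126
The encoded length is the sum of every internal node's weight: 11 + 52 + 126 = 189 bits.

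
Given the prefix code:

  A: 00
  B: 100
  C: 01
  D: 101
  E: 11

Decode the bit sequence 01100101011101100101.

Read left to right; each codeword is recognised as soon as it completes (prefix code):
  01→C | 100→B | 101→D | 01→C | 11→E | 01→C | 100→B | 101→D
Decoded message: CBDCECBD

CBDCECBD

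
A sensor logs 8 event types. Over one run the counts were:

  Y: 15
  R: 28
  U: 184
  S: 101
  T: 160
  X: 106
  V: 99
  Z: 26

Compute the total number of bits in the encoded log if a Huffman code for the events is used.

1923

Merge the two smallest weights repeatedly:
merge Y(15) and Z(26): 41
merge R(28) and 41: 69
merge 69 and V(99): 168
merge S(101) and X(106): 207
merge T(160) and 168: 328
merge U(184) and 207: 391
merge 328 and 391: 719
The encoded length is the sum of every internal node's weight: 41 + 69 + 168 + 207 + 328 + 391 + 719 = 1923 bits.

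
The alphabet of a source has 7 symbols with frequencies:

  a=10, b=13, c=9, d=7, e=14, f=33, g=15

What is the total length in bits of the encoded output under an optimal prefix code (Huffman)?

270

Merge the two smallest weights repeatedly:
merge d(7) and c(9): 16
merge a(10) and b(13): 23
merge e(14) and g(15): 29
merge 16 and 23: 39
merge 29 and f(33): 62
merge 39 and 62: 101
Total encoded bits = sum of merged weights = 16 + 23 + 29 + 39 + 62 + 101 = 270.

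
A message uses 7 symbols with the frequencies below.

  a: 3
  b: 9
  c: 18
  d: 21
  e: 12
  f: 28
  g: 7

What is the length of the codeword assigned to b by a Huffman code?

Repeatedly merge the two smallest:
merge a(3) and g(7): 10
merge b(9) and 10: 19
merge e(12) and c(18): 30
merge 19 and d(21): 40
merge f(28) and 30: 58
merge 40 and 58: 98
b sits 3 levels below the root, so its codeword is 3 bits.

3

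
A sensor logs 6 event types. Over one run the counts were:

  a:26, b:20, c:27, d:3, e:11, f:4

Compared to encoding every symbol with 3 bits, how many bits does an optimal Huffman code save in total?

Fixed-length: 3 bits × 91 symbols = 273 bits.
Huffman merges:
merge d(3) and f(4): 7
merge 7 and e(11): 18
merge 18 and b(20): 38
merge a(26) and c(27): 53
merge 38 and 53: 91
Huffman total = 7 + 18 + 38 + 53 + 91 = 207 bits.
Saving = 273 − 207 = 66 bits.

66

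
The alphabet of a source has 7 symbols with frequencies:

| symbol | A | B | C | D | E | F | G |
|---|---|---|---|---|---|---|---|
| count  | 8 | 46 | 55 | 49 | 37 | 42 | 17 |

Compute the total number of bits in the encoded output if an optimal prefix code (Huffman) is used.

Merge the two smallest weights repeatedly:
merge A(8) and G(17): 25
merge 25 and E(37): 62
merge F(42) and B(46): 88
merge D(49) and C(55): 104
merge 62 and 88: 150
merge 104 and 150: 254
Total encoded bits = sum of merged weights = 25 + 62 + 88 + 104 + 150 + 254 = 683.

683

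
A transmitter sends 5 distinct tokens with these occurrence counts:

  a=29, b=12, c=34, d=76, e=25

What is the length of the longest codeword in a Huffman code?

3

Merge the two lowest-weight nodes at each step:
merge b(12) and e(25): 37
merge a(29) and c(34): 63
merge 37 and 63: 100
merge d(76) and 100: 176
Maximum depth reached is 3.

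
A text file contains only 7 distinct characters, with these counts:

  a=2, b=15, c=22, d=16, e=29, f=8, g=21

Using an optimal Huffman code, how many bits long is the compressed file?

298

Merge the two smallest weights repeatedly:
combine a(2), f(8) → 10
combine 10, b(15) → 25
combine d(16), g(21) → 37
combine c(22), 25 → 47
combine e(29), 37 → 66
combine 47, 66 → 113
The encoded length is the sum of every internal node's weight: 10 + 25 + 37 + 47 + 66 + 113 = 298 bits.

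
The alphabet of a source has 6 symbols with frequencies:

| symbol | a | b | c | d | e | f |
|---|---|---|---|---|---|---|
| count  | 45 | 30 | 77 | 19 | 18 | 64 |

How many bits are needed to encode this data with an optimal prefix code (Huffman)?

610

Build the Huffman tree bottom-up:
merge e(18) and d(19): 37
merge b(30) and 37: 67
merge a(45) and f(64): 109
merge 67 and c(77): 144
merge 109 and 144: 253
Each symbol's bit-cost is frequency × depth; summing gives 610 bits (equivalently 37 + 67 + 109 + 144 + 253).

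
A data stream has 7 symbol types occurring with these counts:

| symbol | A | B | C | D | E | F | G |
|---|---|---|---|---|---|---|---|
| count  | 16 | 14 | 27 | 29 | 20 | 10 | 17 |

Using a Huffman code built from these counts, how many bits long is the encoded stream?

367

Greedily combine the two least-frequent nodes:
combine F(10), B(14) → 24
combine A(16), G(17) → 33
combine E(20), 24 → 44
combine C(27), D(29) → 56
combine 33, 44 → 77
combine 56, 77 → 133
The encoded length is the sum of every internal node's weight: 24 + 33 + 44 + 56 + 77 + 133 = 367 bits.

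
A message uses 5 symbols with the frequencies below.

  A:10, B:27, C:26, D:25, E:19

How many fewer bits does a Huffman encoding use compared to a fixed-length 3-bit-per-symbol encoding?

78

Fixed-length: 3 bits × 107 symbols = 321 bits.
Huffman merges:
merge A(10) and E(19): 29
merge D(25) and C(26): 51
merge B(27) and 29: 56
merge 51 and 56: 107
Huffman total = 29 + 51 + 56 + 107 = 243 bits.
Saving = 321 − 243 = 78 bits.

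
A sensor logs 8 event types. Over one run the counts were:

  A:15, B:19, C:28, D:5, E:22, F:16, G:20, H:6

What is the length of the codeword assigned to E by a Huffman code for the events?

3

Huffman merges, smallest pair first:
combine D(5), H(6) → 11
combine 11, A(15) → 26
combine F(16), B(19) → 35
combine G(20), E(22) → 42
combine 26, C(28) → 54
combine 35, 42 → 77
combine 54, 77 → 131
E's leaf is at depth 3, giving a 3-bit codeword.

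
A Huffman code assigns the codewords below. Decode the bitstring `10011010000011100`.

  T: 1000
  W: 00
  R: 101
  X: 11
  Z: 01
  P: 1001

Read left to right; each codeword is recognised as soon as it completes (prefix code):
  1001→P | 101→R | 00→W | 00→W | 01→Z | 11→X | 00→W
Decoded message: PRWWZXW

PRWWZXW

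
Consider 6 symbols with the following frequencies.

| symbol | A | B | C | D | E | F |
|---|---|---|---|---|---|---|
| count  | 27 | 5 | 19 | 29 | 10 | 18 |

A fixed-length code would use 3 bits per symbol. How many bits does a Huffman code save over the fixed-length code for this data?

60

Fixed-length: 3 bits × 108 symbols = 324 bits.
Huffman merges:
B(5) + E(10) → 15
15 + F(18) → 33
C(19) + A(27) → 46
D(29) + 33 → 62
46 + 62 → 108
Huffman total = 15 + 33 + 46 + 62 + 108 = 264 bits.
Saving = 324 − 264 = 60 bits.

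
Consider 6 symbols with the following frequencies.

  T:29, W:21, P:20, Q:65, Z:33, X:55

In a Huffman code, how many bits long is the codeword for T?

Huffman merges, smallest pair first:
merge P(20) and W(21): 41
merge T(29) and Z(33): 62
merge 41 and X(55): 96
merge 62 and Q(65): 127
merge 96 and 127: 223
T sits 3 levels below the root, so its codeword is 3 bits.

3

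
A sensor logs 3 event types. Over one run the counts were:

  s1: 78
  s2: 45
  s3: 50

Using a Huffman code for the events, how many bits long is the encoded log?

Build the Huffman tree bottom-up:
merge s2(45) and s3(50): 95
merge s1(78) and 95: 173
Each symbol's bit-cost is frequency × depth; summing gives 268 bits (equivalently 95 + 173).

268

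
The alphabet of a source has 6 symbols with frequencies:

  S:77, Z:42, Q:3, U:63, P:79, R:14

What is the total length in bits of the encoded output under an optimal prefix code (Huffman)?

Greedily combine the two least-frequent nodes:
merge Q(3) and R(14): 17
merge 17 and Z(42): 59
merge 59 and U(63): 122
merge S(77) and P(79): 156
merge 122 and 156: 278
Each symbol's bit-cost is frequency × depth; summing gives 632 bits (equivalently 17 + 59 + 122 + 156 + 278).

632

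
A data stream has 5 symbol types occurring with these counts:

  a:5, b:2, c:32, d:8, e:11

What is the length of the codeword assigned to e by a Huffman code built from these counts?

2

Build the tree from the bottom:
b(2) + a(5) → 7
7 + d(8) → 15
e(11) + 15 → 26
26 + c(32) → 58
e's leaf is at depth 2, giving a 2-bit codeword.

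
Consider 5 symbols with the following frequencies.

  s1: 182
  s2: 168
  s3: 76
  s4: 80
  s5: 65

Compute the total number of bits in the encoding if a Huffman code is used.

1283

Greedily combine the two least-frequent nodes:
combine s5(65), s3(76) → 141
combine s4(80), 141 → 221
combine s2(168), s1(182) → 350
combine 221, 350 → 571
The encoded length is the sum of every internal node's weight: 141 + 221 + 350 + 571 = 1283 bits.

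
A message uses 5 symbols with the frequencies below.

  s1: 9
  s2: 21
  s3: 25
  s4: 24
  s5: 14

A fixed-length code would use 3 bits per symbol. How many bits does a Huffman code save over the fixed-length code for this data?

70

Fixed-length: 3 bits × 93 symbols = 279 bits.
Huffman merges:
combine s1(9), s5(14) → 23
combine s2(21), 23 → 44
combine s4(24), s3(25) → 49
combine 44, 49 → 93
Huffman total = 23 + 44 + 49 + 93 = 209 bits.
Saving = 279 − 209 = 70 bits.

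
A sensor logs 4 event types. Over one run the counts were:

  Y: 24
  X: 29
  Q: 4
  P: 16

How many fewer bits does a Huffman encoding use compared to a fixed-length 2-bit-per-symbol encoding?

Fixed-length: 2 bits × 73 symbols = 146 bits.
Huffman merges:
merge Q(4) and P(16): 20
merge 20 and Y(24): 44
merge X(29) and 44: 73
Huffman total = 20 + 44 + 73 = 137 bits.
Saving = 146 − 137 = 9 bits.

9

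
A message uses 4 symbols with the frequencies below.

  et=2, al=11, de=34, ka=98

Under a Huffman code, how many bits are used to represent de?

2

Repeatedly merge the two smallest:
merge et(2) and al(11): 13
merge 13 and de(34): 47
merge 47 and ka(98): 145
The subtree containing de is merged 2 times, so code length = 2.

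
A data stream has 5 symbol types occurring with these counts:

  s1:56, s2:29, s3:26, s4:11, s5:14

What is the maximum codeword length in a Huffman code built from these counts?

4

Merge the two lowest-weight nodes at each step:
combine s4(11), s5(14) → 25
combine 25, s3(26) → 51
combine s2(29), 51 → 80
combine s1(56), 80 → 136
Maximum depth reached is 4.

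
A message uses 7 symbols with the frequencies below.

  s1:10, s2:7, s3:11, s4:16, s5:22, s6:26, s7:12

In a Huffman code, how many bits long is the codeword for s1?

Repeatedly merge the two smallest:
s2(7) + s1(10) → 17
s3(11) + s7(12) → 23
s4(16) + 17 → 33
s5(22) + 23 → 45
s6(26) + 33 → 59
45 + 59 → 104
s1's leaf is at depth 4, giving a 4-bit codeword.

4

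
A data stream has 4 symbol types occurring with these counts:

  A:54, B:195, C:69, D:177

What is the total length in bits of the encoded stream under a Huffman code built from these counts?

Merge the two smallest weights repeatedly:
combine A(54), C(69) → 123
combine 123, D(177) → 300
combine B(195), 300 → 495
Each symbol's bit-cost is frequency × depth; summing gives 918 bits (equivalently 123 + 300 + 495).

918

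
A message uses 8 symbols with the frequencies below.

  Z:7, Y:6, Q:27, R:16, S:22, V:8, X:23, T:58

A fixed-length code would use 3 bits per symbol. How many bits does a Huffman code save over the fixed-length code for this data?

Fixed-length: 3 bits × 167 symbols = 501 bits.
Huffman merges:
combine Y(6), Z(7) → 13
combine V(8), 13 → 21
combine R(16), 21 → 37
combine S(22), X(23) → 45
combine Q(27), 37 → 64
combine 45, T(58) → 103
combine 64, 103 → 167
Huffman total = 13 + 21 + 37 + 45 + 64 + 103 + 167 = 450 bits.
Saving = 501 − 450 = 51 bits.

51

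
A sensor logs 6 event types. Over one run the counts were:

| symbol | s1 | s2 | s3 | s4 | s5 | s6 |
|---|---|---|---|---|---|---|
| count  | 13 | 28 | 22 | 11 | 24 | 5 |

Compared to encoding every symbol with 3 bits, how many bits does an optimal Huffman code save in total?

Fixed-length: 3 bits × 103 symbols = 309 bits.
Huffman merges:
s6(5) + s4(11) → 16
s1(13) + 16 → 29
s3(22) + s5(24) → 46
s2(28) + 29 → 57
46 + 57 → 103
Huffman total = 16 + 29 + 46 + 57 + 103 = 251 bits.
Saving = 309 − 251 = 58 bits.

58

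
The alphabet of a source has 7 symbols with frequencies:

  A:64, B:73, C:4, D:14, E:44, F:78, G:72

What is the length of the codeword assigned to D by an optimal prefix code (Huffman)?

5

Repeatedly merge the two smallest:
combine C(4), D(14) → 18
combine 18, E(44) → 62
combine 62, A(64) → 126
combine G(72), B(73) → 145
combine F(78), 126 → 204
combine 145, 204 → 349
D sits 5 levels below the root, so its codeword is 5 bits.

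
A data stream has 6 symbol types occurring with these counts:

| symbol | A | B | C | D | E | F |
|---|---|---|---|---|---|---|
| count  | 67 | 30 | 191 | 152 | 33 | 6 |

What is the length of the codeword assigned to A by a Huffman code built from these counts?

Build the tree from the bottom:
combine F(6), B(30) → 36
combine E(33), 36 → 69
combine A(67), 69 → 136
combine 136, D(152) → 288
combine C(191), 288 → 479
A's leaf is at depth 3, giving a 3-bit codeword.

3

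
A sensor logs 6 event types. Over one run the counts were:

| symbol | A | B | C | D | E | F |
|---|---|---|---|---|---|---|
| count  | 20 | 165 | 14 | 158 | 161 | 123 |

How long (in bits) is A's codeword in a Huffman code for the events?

4

Repeatedly merge the two smallest:
combine C(14), A(20) → 34
combine 34, F(123) → 157
combine 157, D(158) → 315
combine E(161), B(165) → 326
combine 315, 326 → 641
A's leaf is at depth 4, giving a 4-bit codeword.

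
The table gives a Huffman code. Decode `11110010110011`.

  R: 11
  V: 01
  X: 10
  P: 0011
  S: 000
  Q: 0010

Read left to right; each codeword is recognised as soon as it completes (prefix code):
  11→R | 11→R | 0010→Q | 11→R | 0011→P
Decoded message: RRQRP

RRQRP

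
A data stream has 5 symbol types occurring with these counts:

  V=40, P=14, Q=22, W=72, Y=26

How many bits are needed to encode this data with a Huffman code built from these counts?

Greedily combine the two least-frequent nodes:
P(14) + Q(22) → 36
Y(26) + 36 → 62
V(40) + 62 → 102
W(72) + 102 → 174
Each symbol's bit-cost is frequency × depth; summing gives 374 bits (equivalently 36 + 62 + 102 + 174).

374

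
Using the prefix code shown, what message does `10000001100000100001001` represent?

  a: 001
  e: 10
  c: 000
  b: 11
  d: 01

Read left to right; each codeword is recognised as soon as it completes (prefix code):
  10→e | 000→c | 001→a | 10→e | 000→c | 01→d | 000→c | 01→d | 001→a
Decoded message: ecaecdcda

ecaecdcda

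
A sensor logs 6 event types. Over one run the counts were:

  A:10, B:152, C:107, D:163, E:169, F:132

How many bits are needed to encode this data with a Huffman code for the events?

1832

Greedily combine the two least-frequent nodes:
combine A(10), C(107) → 117
combine 117, F(132) → 249
combine B(152), D(163) → 315
combine E(169), 249 → 418
combine 315, 418 → 733
The encoded length is the sum of every internal node's weight: 117 + 249 + 315 + 418 + 733 = 1832 bits.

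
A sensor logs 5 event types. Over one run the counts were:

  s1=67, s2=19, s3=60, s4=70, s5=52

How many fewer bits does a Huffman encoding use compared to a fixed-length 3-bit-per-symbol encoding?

Fixed-length: 3 bits × 268 symbols = 804 bits.
Huffman merges:
combine s2(19), s5(52) → 71
combine s3(60), s1(67) → 127
combine s4(70), 71 → 141
combine 127, 141 → 268
Huffman total = 71 + 127 + 141 + 268 = 607 bits.
Saving = 804 − 607 = 197 bits.

197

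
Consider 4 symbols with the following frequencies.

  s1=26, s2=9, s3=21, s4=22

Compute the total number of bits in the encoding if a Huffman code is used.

156

Build the Huffman tree bottom-up:
combine s2(9), s3(21) → 30
combine s4(22), s1(26) → 48
combine 30, 48 → 78
The encoded length is the sum of every internal node's weight: 30 + 48 + 78 = 156 bits.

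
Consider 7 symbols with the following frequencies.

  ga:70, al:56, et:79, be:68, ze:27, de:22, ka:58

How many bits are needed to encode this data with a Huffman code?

Greedily combine the two least-frequent nodes:
combine de(22), ze(27) → 49
combine 49, al(56) → 105
combine ka(58), be(68) → 126
combine ga(70), et(79) → 149
combine 105, 126 → 231
combine 149, 231 → 380
The encoded length is the sum of every internal node's weight: 49 + 105 + 126 + 149 + 231 + 380 = 1040 bits.

1040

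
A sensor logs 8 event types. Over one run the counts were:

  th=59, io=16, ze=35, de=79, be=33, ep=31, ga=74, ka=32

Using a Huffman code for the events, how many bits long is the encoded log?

Greedily combine the two least-frequent nodes:
merge io(16) and ep(31): 47
merge ka(32) and be(33): 65
merge ze(35) and 47: 82
merge th(59) and 65: 124
merge ga(74) and de(79): 153
merge 82 and 124: 206
merge 153 and 206: 359
The encoded length is the sum of every internal node's weight: 47 + 65 + 82 + 124 + 153 + 206 + 359 = 1036 bits.

1036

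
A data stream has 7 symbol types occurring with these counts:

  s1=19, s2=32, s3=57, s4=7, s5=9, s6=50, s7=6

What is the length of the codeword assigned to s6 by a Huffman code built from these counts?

Huffman merges, smallest pair first:
combine s7(6), s4(7) → 13
combine s5(9), 13 → 22
combine s1(19), 22 → 41
combine s2(32), 41 → 73
combine s6(50), s3(57) → 107
combine 73, 107 → 180
s6's leaf is at depth 2, giving a 2-bit codeword.

2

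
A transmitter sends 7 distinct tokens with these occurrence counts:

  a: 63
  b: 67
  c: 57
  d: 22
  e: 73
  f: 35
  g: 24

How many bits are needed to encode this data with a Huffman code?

929

Greedily combine the two least-frequent nodes:
combine d(22), g(24) → 46
combine f(35), 46 → 81
combine c(57), a(63) → 120
combine b(67), e(73) → 140
combine 81, 120 → 201
combine 140, 201 → 341
Each symbol's bit-cost is frequency × depth; summing gives 929 bits (equivalently 46 + 81 + 120 + 140 + 201 + 341).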